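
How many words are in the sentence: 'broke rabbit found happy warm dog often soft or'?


Counting words by splitting on spaces:
  Word 1: 'broke'
  Word 2: 'rabbit'
  Word 3: 'found'
  Word 4: 'happy'
  Word 5: 'warm'
  Word 6: 'dog'
  Word 7: 'often'
  Word 8: 'soft'
  Word 9: 'or'
Total words: 9

9


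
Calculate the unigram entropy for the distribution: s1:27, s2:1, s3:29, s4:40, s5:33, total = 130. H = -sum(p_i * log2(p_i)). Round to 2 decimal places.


Computing entropy H = -sum(p_i * log2(p_i)):
  s1: p = 27/130 = 0.2077, -p*log2(p) = 0.4709
  s2: p = 1/130 = 0.0077, -p*log2(p) = 0.0540
  s3: p = 29/130 = 0.2231, -p*log2(p) = 0.4828
  s4: p = 40/130 = 0.3077, -p*log2(p) = 0.5232
  s5: p = 33/130 = 0.2538, -p*log2(p) = 0.5021
H = sum of terms = 2.0330
Rounded to 2 decimals: 2.03

2.03


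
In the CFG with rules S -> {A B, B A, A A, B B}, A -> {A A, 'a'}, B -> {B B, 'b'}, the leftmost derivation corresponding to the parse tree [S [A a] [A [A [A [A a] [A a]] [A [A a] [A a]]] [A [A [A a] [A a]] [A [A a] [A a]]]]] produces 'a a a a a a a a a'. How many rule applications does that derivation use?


Every bracketed nonterminal node [X ...] in the tree is produced by exactly one rule application.
Reading the tree off as a leftmost derivation:
  Step 1: S  =>  A A   (applied S -> A A)
  Step 2: A A  =>  a A   (applied A -> a)
  Step 3: a A  =>  a A A   (applied A -> A A)
  Step 4: a A A  =>  a A A A   (applied A -> A A)
  Step 5: a A A A  =>  a A A A A   (applied A -> A A)
  Step 6: a A A A A  =>  a a A A A   (applied A -> a)
  Step 7: a a A A A  =>  a a a A A   (applied A -> a)
  Step 8: a a a A A  =>  a a a A A A   (applied A -> A A)
  Step 9: a a a A A A  =>  a a a a A A   (applied A -> a)
  Step 10: a a a a A A  =>  a a a a a A   (applied A -> a)
  Step 11: a a a a a A  =>  a a a a a A A   (applied A -> A A)
  Step 12: a a a a a A A  =>  a a a a a A A A   (applied A -> A A)
  Step 13: a a a a a A A A  =>  a a a a a a A A   (applied A -> a)
  Step 14: a a a a a a A A  =>  a a a a a a a A   (applied A -> a)
  Step 15: a a a a a a a A  =>  a a a a a a a A A   (applied A -> A A)
  Step 16: a a a a a a a A A  =>  a a a a a a a a A   (applied A -> a)
  Step 17: a a a a a a a a A  =>  a a a a a a a a a   (applied A -> a)
Final yield: a a a a a a a a a
Total rewrite steps: 17

17


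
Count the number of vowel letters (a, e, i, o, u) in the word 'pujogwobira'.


Scanning each character of 'pujogwobira':
  Position 1: 'p' -> consonant (running count: 0)
  Position 2: 'u' -> vowel (running count: 1)
  Position 3: 'j' -> consonant (running count: 1)
  Position 4: 'o' -> vowel (running count: 2)
  Position 5: 'g' -> consonant (running count: 2)
  Position 6: 'w' -> consonant (running count: 2)
  Position 7: 'o' -> vowel (running count: 3)
  Position 8: 'b' -> consonant (running count: 3)
  Position 9: 'i' -> vowel (running count: 4)
  Position 10: 'r' -> consonant (running count: 4)
  Position 11: 'a' -> vowel (running count: 5)
Total vowels: 5

5


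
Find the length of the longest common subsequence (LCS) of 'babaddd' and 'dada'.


DP table for LCS of 'babaddd' and 'dada':
       d  a  d  a
    0  0  0  0  0
  b 0  0  0  0  0
  a 0  0  1  1  1
  b 0  0  1  1  1
  a 0  0  1  1  2
  d 0  1  1  2  2
  d 0  1  1  2  2
  d 0  1  1  2  2
LCS: 'aa'
LCS length = 2

2


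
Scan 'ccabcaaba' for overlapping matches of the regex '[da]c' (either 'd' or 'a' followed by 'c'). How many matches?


Pattern: [da]c means either 'd' or 'a' followed by 'c'.
Scanning 'ccabcaaba' position-by-position:
  Pos 0: window 'cc' -> no
  Pos 1: window 'ca' -> no
  Pos 2: window 'ab' -> no
  Pos 3: window 'bc' -> no
  Pos 4: window 'ca' -> no
  Pos 5: window 'aa' -> no
  Pos 6: window 'ab' -> no
  Pos 7: window 'ba' -> no
  Pos 8: window 'a' -> no
Total matches: 0

0


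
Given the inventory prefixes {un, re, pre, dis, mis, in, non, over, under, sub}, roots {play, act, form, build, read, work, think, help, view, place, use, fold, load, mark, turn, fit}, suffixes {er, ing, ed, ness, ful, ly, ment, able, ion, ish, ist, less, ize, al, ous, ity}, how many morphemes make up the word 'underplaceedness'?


Segmenting 'underplaceedness' against the inventory:
  'under' -> prefix (morpheme 1)
  'place' -> root (morpheme 2)
  'ed' -> suffix (morpheme 3)
  'ness' -> suffix (morpheme 4)
Total morphemes: 4

4


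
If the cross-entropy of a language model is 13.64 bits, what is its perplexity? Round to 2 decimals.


Perplexity formula: PP = 2^H
H = 13.64
PP = 2^13.64
Decompose: 2^13.64 = 2^13 * 2^0.64
2^13 = 8192, 2^0.64 ~ 1.5583292
PP ~ 8192 * 1.5583292 = 12765.8328064
Rounded to 2 decimals: 12765.83

12765.83


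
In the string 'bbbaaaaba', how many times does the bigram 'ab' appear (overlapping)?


Scanning 'bbbaaaaba' for bigram 'ab':
  Position 0: 'bb' -> no
  Position 1: 'bb' -> no
  Position 2: 'ba' -> no
  Position 3: 'aa' -> no
  Position 4: 'aa' -> no
  Position 5: 'aa' -> no
  Position 6: 'ab' -> MATCH
  Position 7: 'ba' -> no
Total matches: 1

1


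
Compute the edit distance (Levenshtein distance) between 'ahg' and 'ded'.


Building DP table for s1='ahg' (len 3) and s2='ded' (len 3):
       d  e  d
    0  1  2  3
  a 1  1  2  3
  h 2  2  2  3
  g 3  3  3  3
Edit distance = dp[3][3] = 3

3


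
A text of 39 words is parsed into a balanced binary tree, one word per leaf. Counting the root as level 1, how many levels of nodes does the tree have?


In a balanced binary tree with n leaves the deepest leaf is ceil(log2(n)) edges below the root,
so counting node levels inclusive of root and leaves gives ceil(log2(n)) + 1 levels.
log2(39) = 5.2854
ceil(5.2854) = 6
levels = 6 + 1 = 7

7


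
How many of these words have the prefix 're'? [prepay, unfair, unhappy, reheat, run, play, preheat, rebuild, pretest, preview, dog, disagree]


Checking each word for prefix 're':
  'prepay' -> no (count: 0)
  'unfair' -> no (count: 0)
  'unhappy' -> no (count: 0)
  'reheat' -> YES, starts with 're' (count: 1)
  'run' -> no (count: 1)
  'play' -> no (count: 1)
  'preheat' -> no (count: 1)
  'rebuild' -> YES, starts with 're' (count: 2)
  'pretest' -> no (count: 2)
  'preview' -> no (count: 2)
  'dog' -> no (count: 2)
  'disagree' -> no (count: 2)
Total with prefix 're': 2

2


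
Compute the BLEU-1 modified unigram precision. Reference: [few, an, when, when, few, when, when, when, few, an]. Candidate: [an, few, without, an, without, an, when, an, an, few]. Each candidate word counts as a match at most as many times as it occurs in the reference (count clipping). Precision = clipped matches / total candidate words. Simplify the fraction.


Reference word counts: {'an': 2, 'few': 3, 'when': 5}
Checking each candidate word (with clipping):
  'an' -> in reference (ref count 2, used 1/2) -> match (matches: 1)
  'few' -> in reference (ref count 3, used 1/3) -> match (matches: 2)
  'without' -> not in reference -> no match (matches: 2)
  'an' -> in reference (ref count 2, used 2/2) -> match (matches: 3)
  'without' -> not in reference -> no match (matches: 3)
  'an' -> ref count 2 already used up (2/2) -> clipped, no match (matches: 3)
  'when' -> in reference (ref count 5, used 1/5) -> match (matches: 4)
  'an' -> ref count 2 already used up (2/2) -> clipped, no match (matches: 4)
  'an' -> ref count 2 already used up (2/2) -> clipped, no match (matches: 4)
  'few' -> in reference (ref count 3, used 2/3) -> match (matches: 5)
Clipped matches: 5, Candidate length: 10
Precision = 5/10 = 1/2

1/2


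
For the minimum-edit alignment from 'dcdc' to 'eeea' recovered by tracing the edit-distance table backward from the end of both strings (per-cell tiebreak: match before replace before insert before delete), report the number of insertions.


Edit distance = 4. Backtracking from cell (4, 4) with preference match > replace > insert > delete,
then listing the resulting alignment 'dcdc' -> 'eeea' left to right:
  Step 1: replace d->e
  Step 2: replace c->e
  Step 3: replace d->e
  Step 4: replace c->a
Total insertions: 0

0


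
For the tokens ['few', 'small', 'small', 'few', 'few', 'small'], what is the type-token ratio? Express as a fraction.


Tokens: 6
Unique types: ('few', 'small') = 2
TTR = 2/6
Simplify: divide both by 2 -> 1/3
TTR = 1/3

1/3


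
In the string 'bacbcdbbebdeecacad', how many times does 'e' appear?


Scanning 'bacbcdbbebdeecacad' for 'e':
  Position 8: 'e' -> MATCH (count: 1)
  Position 11: 'e' -> MATCH (count: 2)
  Position 12: 'e' -> MATCH (count: 3)
Total occurrences of 'e': 3

3


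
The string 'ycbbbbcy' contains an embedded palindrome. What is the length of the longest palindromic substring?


Scanning 'ycbbbbcy' for palindromic substrings.
Substring at positions 0-7: 'ycbbbbcy'.
Check: reverse('ycbbbbcy') = 'ycbbbbcy' -> palindrome confirmed.
No longer palindromic substring exists; longest length = 8

8


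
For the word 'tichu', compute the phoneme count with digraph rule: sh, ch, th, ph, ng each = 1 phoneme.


Parsing 'tichu' greedily, digraphs first:
  't' -> consonant phoneme (phonemes so far: 1)
  'i' -> vowel phoneme (phonemes so far: 2)
  'ch' -> digraph (1 consonant phoneme) (phonemes so far: 3)
  'u' -> vowel phoneme (phonemes so far: 4)
Total phonemes: 4

4


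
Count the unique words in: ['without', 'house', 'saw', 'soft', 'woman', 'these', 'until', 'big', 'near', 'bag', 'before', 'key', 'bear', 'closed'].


Listing all tokens and tracking unique types:
  Token 1: 'without' -> NEW (unique so far: 1)
  Token 2: 'house' -> NEW (unique so far: 2)
  Token 3: 'saw' -> NEW (unique so far: 3)
  Token 4: 'soft' -> NEW (unique so far: 4)
  Token 5: 'woman' -> NEW (unique so far: 5)
  Token 6: 'these' -> NEW (unique so far: 6)
  Token 7: 'until' -> NEW (unique so far: 7)
  Token 8: 'big' -> NEW (unique so far: 8)
  Token 9: 'near' -> NEW (unique so far: 9)
  Token 10: 'bag' -> NEW (unique so far: 10)
  Token 11: 'before' -> NEW (unique so far: 11)
  Token 12: 'key' -> NEW (unique so far: 12)
  Token 13: 'bear' -> NEW (unique so far: 13)
  Token 14: 'closed' -> NEW (unique so far: 14)
Unique types: ('bag', 'bear', 'before', 'big', 'closed', 'house', 'key', 'near', 'saw', 'soft', 'these', 'until', 'without', 'woman')
Vocabulary size: 14

14


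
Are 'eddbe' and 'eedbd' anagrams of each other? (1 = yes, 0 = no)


Sort characters of 'eddbe': 'bddee'
Sort characters of 'eedbd': 'bddee'
Sorted forms match -> they ARE anagrams
Result: 1

1


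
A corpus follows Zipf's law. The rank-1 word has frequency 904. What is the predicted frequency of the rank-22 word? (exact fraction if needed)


Zipf's law: freq(rank) = f1 / rank
f1 = 904, rank = 22
freq = 904 / 22
GCD(904, 22) = 2
Simplified: 452/11

452/11


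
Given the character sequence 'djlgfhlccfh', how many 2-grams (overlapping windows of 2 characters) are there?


String 'djlgfhlccfh' has length L = 11.
Number of overlapping n-grams = L - n + 1
Substituting: 11 - 2 + 1 = 10

10


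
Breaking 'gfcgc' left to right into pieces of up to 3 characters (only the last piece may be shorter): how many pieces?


'gfcgc' has 5 characters.
Chunking with max size 3:
  Chunk 1: 'gfc' (positions 0-2)
  Chunk 2: 'gc' (positions 3-4)
Total chunks: ceil(5 / 3) = 2

2


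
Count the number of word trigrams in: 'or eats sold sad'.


Word trigrams from [4] words:
  Trigram 1: (or eats sold)
  Trigram 2: (eats sold sad)
Total word trigrams: 4 - 2 = 2

2


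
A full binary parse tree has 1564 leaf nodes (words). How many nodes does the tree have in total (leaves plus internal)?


Leaf nodes (terminals): 1564
Internal nodes = n - 1 = 1564 - 1 = 1563
Total = leaves + internal = 1564 + 1563 = 3127

3127


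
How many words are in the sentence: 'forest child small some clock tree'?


Counting words by splitting on spaces:
  Word 1: 'forest'
  Word 2: 'child'
  Word 3: 'small'
  Word 4: 'some'
  Word 5: 'clock'
  Word 6: 'tree'
Total words: 6

6


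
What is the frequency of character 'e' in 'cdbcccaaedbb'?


Scanning 'cdbcccaaedbb' for 'e':
  Position 8: 'e' -> MATCH (count: 1)
Total occurrences of 'e': 1

1


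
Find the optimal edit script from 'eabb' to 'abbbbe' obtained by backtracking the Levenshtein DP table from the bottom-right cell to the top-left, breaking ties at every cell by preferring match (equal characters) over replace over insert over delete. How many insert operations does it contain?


Edit distance = 4. Backtracking from cell (4, 6) with preference match > replace > insert > delete,
then listing the resulting alignment 'eabb' -> 'abbbbe' left to right:
  Step 1: insert 'a' [insertion #1]
  Step 2: replace e->b
  Step 3: replace a->b
  Step 4: keep 'b'
  Step 5: keep 'b'
  Step 6: insert 'e' [insertion #2]
Total insertions: 2

2


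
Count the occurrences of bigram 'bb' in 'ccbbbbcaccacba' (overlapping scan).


Scanning 'ccbbbbcaccacba' for bigram 'bb':
  Position 0: 'cc' -> no
  Position 1: 'cb' -> no
  Position 2: 'bb' -> MATCH
  Position 3: 'bb' -> MATCH
  Position 4: 'bb' -> MATCH
  Position 5: 'bc' -> no
  Position 6: 'ca' -> no
  Position 7: 'ac' -> no
  Position 8: 'cc' -> no
  Position 9: 'ca' -> no
  Position 10: 'ac' -> no
  Position 11: 'cb' -> no
  Position 12: 'ba' -> no
Total matches: 3

3


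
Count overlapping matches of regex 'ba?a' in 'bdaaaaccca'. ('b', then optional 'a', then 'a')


Pattern: ba?a means 'b', then optional 'a', then 'a'.
Scanning 'bdaaaaccca' position-by-position:
  Pos 0: window 'bda' -> no
  Pos 1: window 'daa' -> no
  Pos 2: window 'aaa' -> no
  Pos 3: window 'aaa' -> no
  Pos 4: window 'aac' -> no
  Pos 5: window 'acc' -> no
  Pos 6: window 'ccc' -> no
  Pos 7: window 'cca' -> no
  Pos 8: window 'ca' -> no
  Pos 9: window 'a' -> no
Total matches: 0

0


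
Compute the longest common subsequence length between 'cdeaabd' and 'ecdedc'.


DP table for LCS of 'cdeaabd' and 'ecdedc':
       e  c  d  e  d  c
    0  0  0  0  0  0  0
  c 0  0  1  1  1  1  1
  d 0  0  1  2  2  2  2
  e 0  1  1  2  3  3  3
  a 0  1  1  2  3  3  3
  a 0  1  1  2  3  3  3
  b 0  1  1  2  3  3  3
  d 0  1  1  2  3  4  4
LCS: 'cded'
LCS length = 4

4


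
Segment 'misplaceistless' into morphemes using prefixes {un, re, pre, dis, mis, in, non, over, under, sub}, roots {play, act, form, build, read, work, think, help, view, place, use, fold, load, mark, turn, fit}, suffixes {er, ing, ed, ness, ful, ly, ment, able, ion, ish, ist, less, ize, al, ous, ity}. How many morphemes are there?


Segmenting 'misplaceistless' against the inventory:
  'mis' -> prefix (morpheme 1)
  'place' -> root (morpheme 2)
  'ist' -> suffix (morpheme 3)
  'less' -> suffix (morpheme 4)
Total morphemes: 4

4


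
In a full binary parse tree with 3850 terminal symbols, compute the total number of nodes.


Leaf nodes (terminals): 3850
Internal nodes = n - 1 = 3850 - 1 = 3849
Total = leaves + internal = 3850 + 3849 = 7699

7699


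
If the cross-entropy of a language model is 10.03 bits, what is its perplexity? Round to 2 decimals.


Perplexity formula: PP = 2^H
H = 10.03
PP = 2^10.03
Decompose: 2^10.03 = 2^10 * 2^0.03
2^10 = 1024, 2^0.03 ~ 1.0210121
PP ~ 1024 * 1.0210121 = 1045.5163904
Rounded to 2 decimals: 1045.52

1045.52


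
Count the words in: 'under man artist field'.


Counting words by splitting on spaces:
  Word 1: 'under'
  Word 2: 'man'
  Word 3: 'artist'
  Word 4: 'field'
Total words: 4

4


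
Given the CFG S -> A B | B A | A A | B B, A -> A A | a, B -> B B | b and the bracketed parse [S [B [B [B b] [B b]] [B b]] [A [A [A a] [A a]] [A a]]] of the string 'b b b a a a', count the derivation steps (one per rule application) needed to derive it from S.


Every bracketed nonterminal node [X ...] in the tree is produced by exactly one rule application.
Reading the tree off as a leftmost derivation:
  Step 1: S  =>  B A   (applied S -> B A)
  Step 2: B A  =>  B B A   (applied B -> B B)
  Step 3: B B A  =>  B B B A   (applied B -> B B)
  Step 4: B B B A  =>  b B B A   (applied B -> b)
  Step 5: b B B A  =>  b b B A   (applied B -> b)
  Step 6: b b B A  =>  b b b A   (applied B -> b)
  Step 7: b b b A  =>  b b b A A   (applied A -> A A)
  Step 8: b b b A A  =>  b b b A A A   (applied A -> A A)
  Step 9: b b b A A A  =>  b b b a A A   (applied A -> a)
  Step 10: b b b a A A  =>  b b b a a A   (applied A -> a)
  Step 11: b b b a a A  =>  b b b a a a   (applied A -> a)
Final yield: b b b a a a
Total rewrite steps: 11

11


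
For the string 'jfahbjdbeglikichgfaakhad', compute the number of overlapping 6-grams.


String 'jfahbjdbeglikichgfaakhad' has length L = 24.
Number of overlapping n-grams = L - n + 1
Substituting: 24 - 6 + 1 = 19

19


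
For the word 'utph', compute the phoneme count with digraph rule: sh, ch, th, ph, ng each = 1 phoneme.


Parsing 'utph' greedily, digraphs first:
  'u' -> vowel phoneme (phonemes so far: 1)
  't' -> consonant phoneme (phonemes so far: 2)
  'ph' -> digraph (1 consonant phoneme) (phonemes so far: 3)
Total phonemes: 3

3


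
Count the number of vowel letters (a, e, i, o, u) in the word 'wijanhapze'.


Scanning each character of 'wijanhapze':
  Position 1: 'w' -> consonant (running count: 0)
  Position 2: 'i' -> vowel (running count: 1)
  Position 3: 'j' -> consonant (running count: 1)
  Position 4: 'a' -> vowel (running count: 2)
  Position 5: 'n' -> consonant (running count: 2)
  Position 6: 'h' -> consonant (running count: 2)
  Position 7: 'a' -> vowel (running count: 3)
  Position 8: 'p' -> consonant (running count: 3)
  Position 9: 'z' -> consonant (running count: 3)
  Position 10: 'e' -> vowel (running count: 4)
Total vowels: 4

4


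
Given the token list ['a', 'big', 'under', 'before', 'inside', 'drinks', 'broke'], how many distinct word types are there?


Listing all tokens and tracking unique types:
  Token 1: 'a' -> NEW (unique so far: 1)
  Token 2: 'big' -> NEW (unique so far: 2)
  Token 3: 'under' -> NEW (unique so far: 3)
  Token 4: 'before' -> NEW (unique so far: 4)
  Token 5: 'inside' -> NEW (unique so far: 5)
  Token 6: 'drinks' -> NEW (unique so far: 6)
  Token 7: 'broke' -> NEW (unique so far: 7)
Unique types: ('a', 'before', 'big', 'broke', 'drinks', 'inside', 'under')
Vocabulary size: 7

7


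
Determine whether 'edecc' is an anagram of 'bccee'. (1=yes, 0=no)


Sort characters of 'edecc': 'ccdee'
Sort characters of 'bccee': 'bccee'
Sorted forms differ -> they are NOT anagrams
Result: 0

0


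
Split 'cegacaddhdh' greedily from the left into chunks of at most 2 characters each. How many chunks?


'cegacaddhdh' has 11 characters.
Chunking with max size 2:
  Chunk 1: 'ce' (positions 0-1)
  Chunk 2: 'ga' (positions 2-3)
  Chunk 3: 'ca' (positions 4-5)
  Chunk 4: 'dd' (positions 6-7)
  Chunk 5: 'hd' (positions 8-9)
  Chunk 6: 'h' (positions 10-10)
Total chunks: ceil(11 / 2) = 6

6


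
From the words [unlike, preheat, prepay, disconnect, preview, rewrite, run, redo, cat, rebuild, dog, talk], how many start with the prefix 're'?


Checking each word for prefix 're':
  'unlike' -> no (count: 0)
  'preheat' -> no (count: 0)
  'prepay' -> no (count: 0)
  'disconnect' -> no (count: 0)
  'preview' -> no (count: 0)
  'rewrite' -> YES, starts with 're' (count: 1)
  'run' -> no (count: 1)
  'redo' -> YES, starts with 're' (count: 2)
  'cat' -> no (count: 2)
  'rebuild' -> YES, starts with 're' (count: 3)
  'dog' -> no (count: 3)
  'talk' -> no (count: 3)
Total with prefix 're': 3

3


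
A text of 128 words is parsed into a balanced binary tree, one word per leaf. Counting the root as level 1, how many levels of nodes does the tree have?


In a balanced binary tree with n leaves the deepest leaf is ceil(log2(n)) edges below the root,
so counting node levels inclusive of root and leaves gives ceil(log2(n)) + 1 levels.
log2(128) = 7.0000
ceil(7.0000) = 7
levels = 7 + 1 = 8

8


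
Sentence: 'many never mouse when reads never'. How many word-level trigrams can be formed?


Word trigrams from [6] words:
  Trigram 1: (many never mouse)
  Trigram 2: (never mouse when)
  Trigram 3: (mouse when reads)
  Trigram 4: (when reads never)
Total word trigrams: 6 - 2 = 4

4


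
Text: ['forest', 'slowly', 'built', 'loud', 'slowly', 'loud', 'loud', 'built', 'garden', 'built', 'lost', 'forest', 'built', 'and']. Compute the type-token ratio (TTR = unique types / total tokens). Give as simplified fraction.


Tokens: 14
Unique types: ('and', 'built', 'forest', 'garden', 'lost', 'loud', 'slowly') = 7
TTR = 7/14
Simplify: divide both by 7 -> 1/2
TTR = 1/2

1/2


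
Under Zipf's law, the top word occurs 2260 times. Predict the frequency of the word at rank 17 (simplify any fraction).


Zipf's law: freq(rank) = f1 / rank
f1 = 2260, rank = 17
freq = 2260 / 17
GCD(2260, 17) = 1
Simplified: 2260/17

2260/17


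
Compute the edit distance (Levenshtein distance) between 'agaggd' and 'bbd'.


Building DP table for s1='agaggd' (len 6) and s2='bbd' (len 3):
       b  b  d
    0  1  2  3
  a 1  1  2  3
  g 2  2  2  3
  a 3  3  3  3
  g 4  4  4  4
  g 5  5  5  5
  d 6  6  6  5
Edit distance = dp[6][3] = 5

5


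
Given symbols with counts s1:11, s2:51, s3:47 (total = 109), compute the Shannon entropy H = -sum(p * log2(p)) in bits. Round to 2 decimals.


Computing entropy H = -sum(p_i * log2(p_i)):
  s1: p = 11/109 = 0.1009, -p*log2(p) = 0.3339
  s2: p = 51/109 = 0.4679, -p*log2(p) = 0.5127
  s3: p = 47/109 = 0.4312, -p*log2(p) = 0.5233
H = sum of terms = 1.3699
Rounded to 2 decimals: 1.37

1.37


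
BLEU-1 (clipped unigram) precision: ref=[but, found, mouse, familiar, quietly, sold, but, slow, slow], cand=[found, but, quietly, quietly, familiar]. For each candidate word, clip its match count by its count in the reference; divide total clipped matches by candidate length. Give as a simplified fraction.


Reference word counts: {'but': 2, 'familiar': 1, 'found': 1, 'mouse': 1, 'quietly': 1, 'slow': 2, 'sold': 1}
Checking each candidate word (with clipping):
  'found' -> in reference (ref count 1, used 1/1) -> match (matches: 1)
  'but' -> in reference (ref count 2, used 1/2) -> match (matches: 2)
  'quietly' -> in reference (ref count 1, used 1/1) -> match (matches: 3)
  'quietly' -> ref count 1 already used up (1/1) -> clipped, no match (matches: 3)
  'familiar' -> in reference (ref count 1, used 1/1) -> match (matches: 4)
Clipped matches: 4, Candidate length: 5
Precision = 4/5

4/5


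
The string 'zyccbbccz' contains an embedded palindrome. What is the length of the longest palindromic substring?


Scanning 'zyccbbccz' for palindromic substrings.
Substring at positions 2-7: 'ccbbcc'.
Check: reverse('ccbbcc') = 'ccbbcc' -> palindrome confirmed.
Neighbouring characters ('y' / 'z') break symmetry, so it cannot extend further.
No longer palindromic substring exists; longest length = 6

6


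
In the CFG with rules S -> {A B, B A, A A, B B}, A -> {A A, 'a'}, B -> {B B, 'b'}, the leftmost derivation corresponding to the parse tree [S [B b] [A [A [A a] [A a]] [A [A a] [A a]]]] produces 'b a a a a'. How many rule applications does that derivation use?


Every bracketed nonterminal node [X ...] in the tree is produced by exactly one rule application.
Reading the tree off as a leftmost derivation:
  Step 1: S  =>  B A   (applied S -> B A)
  Step 2: B A  =>  b A   (applied B -> b)
  Step 3: b A  =>  b A A   (applied A -> A A)
  Step 4: b A A  =>  b A A A   (applied A -> A A)
  Step 5: b A A A  =>  b a A A   (applied A -> a)
  Step 6: b a A A  =>  b a a A   (applied A -> a)
  Step 7: b a a A  =>  b a a A A   (applied A -> A A)
  Step 8: b a a A A  =>  b a a a A   (applied A -> a)
  Step 9: b a a a A  =>  b a a a a   (applied A -> a)
Final yield: b a a a a
Total rewrite steps: 9

9


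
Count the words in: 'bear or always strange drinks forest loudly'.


Counting words by splitting on spaces:
  Word 1: 'bear'
  Word 2: 'or'
  Word 3: 'always'
  Word 4: 'strange'
  Word 5: 'drinks'
  Word 6: 'forest'
  Word 7: 'loudly'
Total words: 7

7


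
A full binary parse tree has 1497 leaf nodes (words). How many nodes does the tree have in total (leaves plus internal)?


Leaf nodes (terminals): 1497
Internal nodes = n - 1 = 1497 - 1 = 1496
Total = leaves + internal = 1497 + 1496 = 2993

2993


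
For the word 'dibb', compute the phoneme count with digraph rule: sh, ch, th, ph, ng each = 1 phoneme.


Parsing 'dibb' greedily, digraphs first:
  'd' -> consonant phoneme (phonemes so far: 1)
  'i' -> vowel phoneme (phonemes so far: 2)
  'b' -> consonant phoneme (phonemes so far: 3)
  'b' -> consonant phoneme (phonemes so far: 4)
Total phonemes: 4

4


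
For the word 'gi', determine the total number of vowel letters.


Scanning each character of 'gi':
  Position 1: 'g' -> consonant (running count: 0)
  Position 2: 'i' -> vowel (running count: 1)
Total vowels: 1

1


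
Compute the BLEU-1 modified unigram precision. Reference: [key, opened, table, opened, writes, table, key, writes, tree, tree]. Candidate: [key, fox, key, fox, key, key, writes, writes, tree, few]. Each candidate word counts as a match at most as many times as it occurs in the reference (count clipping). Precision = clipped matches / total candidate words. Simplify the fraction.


Reference word counts: {'key': 2, 'opened': 2, 'table': 2, 'tree': 2, 'writes': 2}
Checking each candidate word (with clipping):
  'key' -> in reference (ref count 2, used 1/2) -> match (matches: 1)
  'fox' -> not in reference -> no match (matches: 1)
  'key' -> in reference (ref count 2, used 2/2) -> match (matches: 2)
  'fox' -> not in reference -> no match (matches: 2)
  'key' -> ref count 2 already used up (2/2) -> clipped, no match (matches: 2)
  'key' -> ref count 2 already used up (2/2) -> clipped, no match (matches: 2)
  'writes' -> in reference (ref count 2, used 1/2) -> match (matches: 3)
  'writes' -> in reference (ref count 2, used 2/2) -> match (matches: 4)
  'tree' -> in reference (ref count 2, used 1/2) -> match (matches: 5)
  'few' -> not in reference -> no match (matches: 5)
Clipped matches: 5, Candidate length: 10
Precision = 5/10 = 1/2

1/2


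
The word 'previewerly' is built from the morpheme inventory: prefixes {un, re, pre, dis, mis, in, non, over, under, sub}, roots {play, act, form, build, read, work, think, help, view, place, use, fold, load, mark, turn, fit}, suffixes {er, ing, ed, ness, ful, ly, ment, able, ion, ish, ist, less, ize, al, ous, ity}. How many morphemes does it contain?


Segmenting 'previewerly' against the inventory:
  'pre' -> prefix (morpheme 1)
  'view' -> root (morpheme 2)
  'er' -> suffix (morpheme 3)
  'ly' -> suffix (morpheme 4)
Total morphemes: 4

4


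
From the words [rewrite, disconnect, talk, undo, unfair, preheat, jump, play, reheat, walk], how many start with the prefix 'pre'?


Checking each word for prefix 'pre':
  'rewrite' -> no (count: 0)
  'disconnect' -> no (count: 0)
  'talk' -> no (count: 0)
  'undo' -> no (count: 0)
  'unfair' -> no (count: 0)
  'preheat' -> YES, starts with 'pre' (count: 1)
  'jump' -> no (count: 1)
  'play' -> no (count: 1)
  'reheat' -> no (count: 1)
  'walk' -> no (count: 1)
Total with prefix 'pre': 1

1


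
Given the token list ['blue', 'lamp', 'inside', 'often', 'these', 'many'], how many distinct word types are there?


Listing all tokens and tracking unique types:
  Token 1: 'blue' -> NEW (unique so far: 1)
  Token 2: 'lamp' -> NEW (unique so far: 2)
  Token 3: 'inside' -> NEW (unique so far: 3)
  Token 4: 'often' -> NEW (unique so far: 4)
  Token 5: 'these' -> NEW (unique so far: 5)
  Token 6: 'many' -> NEW (unique so far: 6)
Unique types: ('blue', 'inside', 'lamp', 'many', 'often', 'these')
Vocabulary size: 6

6


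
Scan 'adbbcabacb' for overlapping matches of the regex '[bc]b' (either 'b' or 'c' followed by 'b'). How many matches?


Pattern: [bc]b means either 'b' or 'c' followed by 'b'.
Scanning 'adbbcabacb' position-by-position:
  Pos 0: window 'ad' -> no
  Pos 1: window 'db' -> no
  Pos 2: window 'bb' -> MATCH
  Pos 3: window 'bc' -> no
  Pos 4: window 'ca' -> no
  Pos 5: window 'ab' -> no
  Pos 6: window 'ba' -> no
  Pos 7: window 'ac' -> no
  Pos 8: window 'cb' -> MATCH
  Pos 9: window 'b' -> no
Total matches: 2

2


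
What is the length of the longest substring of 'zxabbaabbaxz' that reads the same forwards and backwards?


Scanning 'zxabbaabbaxz' for palindromic substrings.
Substring at positions 0-11: 'zxabbaabbaxz'.
Check: reverse('zxabbaabbaxz') = 'zxabbaabbaxz' -> palindrome confirmed.
No longer palindromic substring exists; longest length = 12

12


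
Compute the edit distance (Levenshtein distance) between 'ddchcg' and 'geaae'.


Building DP table for s1='ddchcg' (len 6) and s2='geaae' (len 5):
       g  e  a  a  e
    0  1  2  3  4  5
  d 1  1  2  3  4  5
  d 2  2  2  3  4  5
  c 3  3  3  3  4  5
  h 4  4  4  4  4  5
  c 5  5  5  5  5  5
  g 6  5  6  6  6  6
Edit distance = dp[6][5] = 6

6


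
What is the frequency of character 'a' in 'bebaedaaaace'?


Scanning 'bebaedaaaace' for 'a':
  Position 3: 'a' -> MATCH (count: 1)
  Position 6: 'a' -> MATCH (count: 2)
  Position 7: 'a' -> MATCH (count: 3)
  Position 8: 'a' -> MATCH (count: 4)
  Position 9: 'a' -> MATCH (count: 5)
Total occurrences of 'a': 5

5


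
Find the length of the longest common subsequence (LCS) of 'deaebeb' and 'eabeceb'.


DP table for LCS of 'deaebeb' and 'eabeceb':
       e  a  b  e  c  e  b
    0  0  0  0  0  0  0  0
  d 0  0  0  0  0  0  0  0
  e 0  1  1  1  1  1  1  1
  a 0  1  2  2  2  2  2  2
  e 0  1  2  2  3  3  3  3
  b 0  1  2  3  3  3  3  4
  e 0  1  2  3  4  4  4  4
  b 0  1  2  3  4  4  4  5
LCS: 'eaeeb'
LCS length = 5

5


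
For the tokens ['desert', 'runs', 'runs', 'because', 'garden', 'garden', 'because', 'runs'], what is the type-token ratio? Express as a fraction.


Tokens: 8
Unique types: ('because', 'desert', 'garden', 'runs') = 4
TTR = 4/8
Simplify: divide both by 4 -> 1/2
TTR = 1/2

1/2


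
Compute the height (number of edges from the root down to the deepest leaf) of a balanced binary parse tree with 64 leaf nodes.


In a balanced binary tree with n leaves the deepest leaf is ceil(log2(n)) edges below the root.
log2(64) = 6.0000
ceil(6.0000) = 6
height (edges) = 6

6


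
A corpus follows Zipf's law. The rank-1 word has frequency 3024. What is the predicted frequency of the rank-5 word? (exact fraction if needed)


Zipf's law: freq(rank) = f1 / rank
f1 = 3024, rank = 5
freq = 3024 / 5
GCD(3024, 5) = 1
Simplified: 3024/5

3024/5


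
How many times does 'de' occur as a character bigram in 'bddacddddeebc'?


Scanning 'bddacddddeebc' for bigram 'de':
  Position 0: 'bd' -> no
  Position 1: 'dd' -> no
  Position 2: 'da' -> no
  Position 3: 'ac' -> no
  Position 4: 'cd' -> no
  Position 5: 'dd' -> no
  Position 6: 'dd' -> no
  Position 7: 'dd' -> no
  Position 8: 'de' -> MATCH
  Position 9: 'ee' -> no
  Position 10: 'eb' -> no
  Position 11: 'bc' -> no
Total matches: 1

1


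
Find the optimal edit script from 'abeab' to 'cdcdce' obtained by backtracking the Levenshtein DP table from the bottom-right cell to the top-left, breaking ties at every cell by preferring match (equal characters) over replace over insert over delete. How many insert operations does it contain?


Edit distance = 6. Backtracking from cell (5, 6) with preference match > replace > insert > delete,
then listing the resulting alignment 'abeab' -> 'cdcdce' left to right:
  Step 1: insert 'c' [insertion #1]
  Step 2: replace a->d
  Step 3: replace b->c
  Step 4: replace e->d
  Step 5: replace a->c
  Step 6: replace b->e
Total insertions: 1

1


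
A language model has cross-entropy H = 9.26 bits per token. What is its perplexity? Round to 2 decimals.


Perplexity formula: PP = 2^H
H = 9.26
PP = 2^9.26
Decompose: 2^9.26 = 2^9 * 2^0.26
2^9 = 512, 2^0.26 ~ 1.1974787
PP ~ 512 * 1.1974787 = 613.1090944
Rounded to 2 decimals: 613.11

613.11


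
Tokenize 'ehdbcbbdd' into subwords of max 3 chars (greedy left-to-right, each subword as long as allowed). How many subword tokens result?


'ehdbcbbdd' has 9 characters.
Chunking with max size 3:
  Chunk 1: 'ehd' (positions 0-2)
  Chunk 2: 'bcb' (positions 3-5)
  Chunk 3: 'bdd' (positions 6-8)
Total chunks: ceil(9 / 3) = 3

3


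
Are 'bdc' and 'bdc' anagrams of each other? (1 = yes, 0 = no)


Sort characters of 'bdc': 'bcd'
Sort characters of 'bdc': 'bcd'
Sorted forms match -> they ARE anagrams
Result: 1

1


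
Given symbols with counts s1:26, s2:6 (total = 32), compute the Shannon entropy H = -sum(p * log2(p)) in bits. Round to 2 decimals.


Computing entropy H = -sum(p_i * log2(p_i)):
  s1: p = 26/32 = 0.8125, -p*log2(p) = 0.2434
  s2: p = 6/32 = 0.1875, -p*log2(p) = 0.4528
H = sum of terms = 0.6962
Rounded to 2 decimals: 0.70

0.70


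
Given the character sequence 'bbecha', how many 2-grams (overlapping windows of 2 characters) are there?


String 'bbecha' has length L = 6.
Number of overlapping n-grams = L - n + 1
Substituting: 6 - 2 + 1 = 5

5


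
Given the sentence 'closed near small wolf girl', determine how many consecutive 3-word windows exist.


Word trigrams from [5] words:
  Trigram 1: (closed near small)
  Trigram 2: (near small wolf)
  Trigram 3: (small wolf girl)
Total word trigrams: 5 - 2 = 3

3


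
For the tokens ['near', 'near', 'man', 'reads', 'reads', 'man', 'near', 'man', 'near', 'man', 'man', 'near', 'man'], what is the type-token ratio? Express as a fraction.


Tokens: 13
Unique types: ('man', 'near', 'reads') = 3
TTR = 3/13
Already in lowest terms.

3/13


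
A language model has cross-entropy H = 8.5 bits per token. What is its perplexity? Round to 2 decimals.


Perplexity formula: PP = 2^H
H = 8.5
PP = 2^8.5
Decompose: 2^8.5 = 2^8 * 2^0.5 = 2^8 * sqrt(2)
2^8 = 256, sqrt(2) ~ 1.4142136
PP ~ 256 * 1.4142136 = 362.0386816
Rounded to 2 decimals: 362.04

362.04


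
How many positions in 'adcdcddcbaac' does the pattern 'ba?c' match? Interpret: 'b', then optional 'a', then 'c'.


Pattern: ba?c means 'b', then optional 'a', then 'c'.
Scanning 'adcdcddcbaac' position-by-position:
  Pos 0: window 'adc' -> no
  Pos 1: window 'dcd' -> no
  Pos 2: window 'cdc' -> no
  Pos 3: window 'dcd' -> no
  Pos 4: window 'cdd' -> no
  Pos 5: window 'ddc' -> no
  Pos 6: window 'dcb' -> no
  Pos 7: window 'cba' -> no
  Pos 8: window 'baa' -> no
  Pos 9: window 'aac' -> no
  Pos 10: window 'ac' -> no
  Pos 11: window 'c' -> no
Total matches: 0

0


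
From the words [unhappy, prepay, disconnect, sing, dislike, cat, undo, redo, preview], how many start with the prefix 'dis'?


Checking each word for prefix 'dis':
  'unhappy' -> no (count: 0)
  'prepay' -> no (count: 0)
  'disconnect' -> YES, starts with 'dis' (count: 1)
  'sing' -> no (count: 1)
  'dislike' -> YES, starts with 'dis' (count: 2)
  'cat' -> no (count: 2)
  'undo' -> no (count: 2)
  'redo' -> no (count: 2)
  'preview' -> no (count: 2)
Total with prefix 'dis': 2

2


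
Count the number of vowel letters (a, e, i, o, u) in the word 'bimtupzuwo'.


Scanning each character of 'bimtupzuwo':
  Position 1: 'b' -> consonant (running count: 0)
  Position 2: 'i' -> vowel (running count: 1)
  Position 3: 'm' -> consonant (running count: 1)
  Position 4: 't' -> consonant (running count: 1)
  Position 5: 'u' -> vowel (running count: 2)
  Position 6: 'p' -> consonant (running count: 2)
  Position 7: 'z' -> consonant (running count: 2)
  Position 8: 'u' -> vowel (running count: 3)
  Position 9: 'w' -> consonant (running count: 3)
  Position 10: 'o' -> vowel (running count: 4)
Total vowels: 4

4


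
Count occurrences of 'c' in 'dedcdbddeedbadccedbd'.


Scanning 'dedcdbddeedbadccedbd' for 'c':
  Position 3: 'c' -> MATCH (count: 1)
  Position 14: 'c' -> MATCH (count: 2)
  Position 15: 'c' -> MATCH (count: 3)
Total occurrences of 'c': 3

3


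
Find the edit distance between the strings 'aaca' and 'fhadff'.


Building DP table for s1='aaca' (len 4) and s2='fhadff' (len 6):
       f  h  a  d  f  f
    0  1  2  3  4  5  6
  a 1  1  2  2  3  4  5
  a 2  2  2  2  3  4  5
  c 3  3  3  3  3  4  5
  a 4  4  4  3  4  4  5
Edit distance = dp[4][6] = 5

5


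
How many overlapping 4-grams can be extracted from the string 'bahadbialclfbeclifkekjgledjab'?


String 'bahadbialclfbeclifkekjgledjab' has length L = 29.
Number of overlapping n-grams = L - n + 1
Substituting: 29 - 4 + 1 = 26

26


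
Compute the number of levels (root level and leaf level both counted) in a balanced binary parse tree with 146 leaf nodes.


In a balanced binary tree with n leaves the deepest leaf is ceil(log2(n)) edges below the root,
so counting node levels inclusive of root and leaves gives ceil(log2(n)) + 1 levels.
log2(146) = 7.1898
ceil(7.1898) = 8
levels = 8 + 1 = 9

9


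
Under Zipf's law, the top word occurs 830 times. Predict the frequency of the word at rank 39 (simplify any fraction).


Zipf's law: freq(rank) = f1 / rank
f1 = 830, rank = 39
freq = 830 / 39
GCD(830, 39) = 1
Simplified: 830/39

830/39


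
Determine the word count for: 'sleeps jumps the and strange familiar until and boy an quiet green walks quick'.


Counting words by splitting on spaces:
  Word 1: 'sleeps'
  Word 2: 'jumps'
  Word 3: 'the'
  Word 4: 'and'
  Word 5: 'strange'
  Word 6: 'familiar'
  Word 7: 'until'
  Word 8: 'and'
  Word 9: 'boy'
  Word 10: 'an'
  Word 11: 'quiet'
  Word 12: 'green'
  Word 13: 'walks'
  Word 14: 'quick'
Total words: 14

14


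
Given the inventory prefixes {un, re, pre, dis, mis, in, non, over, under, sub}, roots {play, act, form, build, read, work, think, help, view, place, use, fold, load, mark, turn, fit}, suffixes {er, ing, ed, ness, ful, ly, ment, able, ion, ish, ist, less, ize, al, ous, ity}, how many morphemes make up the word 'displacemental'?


Segmenting 'displacemental' against the inventory:
  'dis' -> prefix (morpheme 1)
  'place' -> root (morpheme 2)
  'ment' -> suffix (morpheme 3)
  'al' -> suffix (morpheme 4)
Total morphemes: 4

4


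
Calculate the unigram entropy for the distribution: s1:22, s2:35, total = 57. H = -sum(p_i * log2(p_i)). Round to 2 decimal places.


Computing entropy H = -sum(p_i * log2(p_i)):
  s1: p = 22/57 = 0.3860, -p*log2(p) = 0.5301
  s2: p = 35/57 = 0.6140, -p*log2(p) = 0.4320
H = sum of terms = 0.9621
Rounded to 2 decimals: 0.96

0.96


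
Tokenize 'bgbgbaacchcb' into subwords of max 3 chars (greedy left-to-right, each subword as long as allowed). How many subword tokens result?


'bgbgbaacchcb' has 12 characters.
Chunking with max size 3:
  Chunk 1: 'bgb' (positions 0-2)
  Chunk 2: 'gba' (positions 3-5)
  Chunk 3: 'acc' (positions 6-8)
  Chunk 4: 'hcb' (positions 9-11)
Total chunks: ceil(12 / 3) = 4

4


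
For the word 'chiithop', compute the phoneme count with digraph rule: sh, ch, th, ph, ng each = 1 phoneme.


Parsing 'chiithop' greedily, digraphs first:
  'ch' -> digraph (1 consonant phoneme) (phonemes so far: 1)
  'i' -> vowel phoneme (phonemes so far: 2)
  'i' -> vowel phoneme (phonemes so far: 3)
  'th' -> digraph (1 consonant phoneme) (phonemes so far: 4)
  'o' -> vowel phoneme (phonemes so far: 5)
  'p' -> consonant phoneme (phonemes so far: 6)
Total phonemes: 6

6


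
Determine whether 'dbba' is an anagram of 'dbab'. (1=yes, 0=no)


Sort characters of 'dbba': 'abbd'
Sort characters of 'dbab': 'abbd'
Sorted forms match -> they ARE anagrams
Result: 1

1


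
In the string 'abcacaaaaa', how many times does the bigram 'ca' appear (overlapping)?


Scanning 'abcacaaaaa' for bigram 'ca':
  Position 0: 'ab' -> no
  Position 1: 'bc' -> no
  Position 2: 'ca' -> MATCH
  Position 3: 'ac' -> no
  Position 4: 'ca' -> MATCH
  Position 5: 'aa' -> no
  Position 6: 'aa' -> no
  Position 7: 'aa' -> no
  Position 8: 'aa' -> no
Total matches: 2

2


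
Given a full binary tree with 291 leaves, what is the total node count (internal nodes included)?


Leaf nodes (terminals): 291
Internal nodes = n - 1 = 291 - 1 = 290
Total = leaves + internal = 291 + 290 = 581

581


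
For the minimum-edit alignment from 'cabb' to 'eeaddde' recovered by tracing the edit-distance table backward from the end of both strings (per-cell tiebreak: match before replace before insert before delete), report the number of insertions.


Edit distance = 6. Backtracking from cell (4, 7) with preference match > replace > insert > delete,
then listing the resulting alignment 'cabb' -> 'eeaddde' left to right:
  Step 1: insert 'e' [insertion #1]
  Step 2: replace c->e
  Step 3: keep 'a'
  Step 4: insert 'd' [insertion #2]
  Step 5: insert 'd' [insertion #3]
  Step 6: replace b->d
  Step 7: replace b->e
Total insertions: 3

3
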